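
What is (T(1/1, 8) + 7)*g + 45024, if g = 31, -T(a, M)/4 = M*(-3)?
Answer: 48217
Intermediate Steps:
T(a, M) = 12*M (T(a, M) = -4*M*(-3) = -(-12)*M = 12*M)
(T(1/1, 8) + 7)*g + 45024 = (12*8 + 7)*31 + 45024 = (96 + 7)*31 + 45024 = 103*31 + 45024 = 3193 + 45024 = 48217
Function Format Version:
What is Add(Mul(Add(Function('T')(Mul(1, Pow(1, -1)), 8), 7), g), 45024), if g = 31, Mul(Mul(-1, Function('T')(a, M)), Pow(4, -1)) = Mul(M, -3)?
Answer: 48217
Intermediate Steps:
Function('T')(a, M) = Mul(12, M) (Function('T')(a, M) = Mul(-4, Mul(M, -3)) = Mul(-4, Mul(-3, M)) = Mul(12, M))
Add(Mul(Add(Function('T')(Mul(1, Pow(1, -1)), 8), 7), g), 45024) = Add(Mul(Add(Mul(12, 8), 7), 31), 45024) = Add(Mul(Add(96, 7), 31), 45024) = Add(Mul(103, 31), 45024) = Add(3193, 45024) = 48217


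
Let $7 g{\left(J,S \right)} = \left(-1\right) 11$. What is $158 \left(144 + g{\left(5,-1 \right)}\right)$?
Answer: $\frac{157526}{7} \approx 22504.0$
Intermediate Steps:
$g{\left(J,S \right)} = - \frac{11}{7}$ ($g{\left(J,S \right)} = \frac{\left(-1\right) 11}{7} = \frac{1}{7} \left(-11\right) = - \frac{11}{7}$)
$158 \left(144 + g{\left(5,-1 \right)}\right) = 158 \left(144 - \frac{11}{7}\right) = 158 \cdot \frac{997}{7} = \frac{157526}{7}$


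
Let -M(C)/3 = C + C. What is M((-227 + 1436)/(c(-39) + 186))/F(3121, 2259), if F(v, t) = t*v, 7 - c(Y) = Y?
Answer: -403/90871036 ≈ -4.4349e-6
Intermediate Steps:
c(Y) = 7 - Y
M(C) = -6*C (M(C) = -3*(C + C) = -6*C)
M((-227 + 1436)/(c(-39) + 186))/F(3121, 2259) = (-6*(-227 + 1436)/((7 - 1*(-39)) + 186))/((2259*3121)) = -7254/((7 + 39) + 186)/7050339 = -7254/(46 + 186)*(1/7050339) = -7254/232*(1/7050339) = -6*1209/232*(1/7050339) = -3627/116*1/7050339 = -403/90871036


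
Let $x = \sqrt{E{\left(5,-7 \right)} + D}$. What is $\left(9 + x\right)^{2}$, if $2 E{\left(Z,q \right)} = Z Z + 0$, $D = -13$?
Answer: $\frac{\left(18 + i \sqrt{2}\right)^{2}}{4} \approx 80.5 + 12.728 i$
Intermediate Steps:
$E{\left(Z,q \right)} = \frac{Z^{2}}{2}$ ($E{\left(Z,q \right)} = \frac{Z Z + 0}{2} = \frac{Z^{2} + 0}{2} = \frac{Z^{2}}{2}$)
$x = \frac{i \sqrt{2}}{2}$ ($x = \sqrt{\frac{5^{2}}{2} - 13} = \sqrt{\frac{1}{2} \cdot 25 - 13} = \sqrt{\frac{25}{2} - 13} = \sqrt{- \frac{1}{2}} = \frac{i \sqrt{2}}{2} \approx 0.70711 i$)
$\left(9 + x\right)^{2} = \left(9 + \frac{i \sqrt{2}}{2}\right)^{2}$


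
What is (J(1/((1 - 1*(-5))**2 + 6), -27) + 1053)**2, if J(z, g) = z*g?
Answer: 217061289/196 ≈ 1.1075e+6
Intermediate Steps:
J(z, g) = g*z
(J(1/((1 - 1*(-5))**2 + 6), -27) + 1053)**2 = (-27/((1 - 1*(-5))**2 + 6) + 1053)**2 = (-27/((1 + 5)**2 + 6) + 1053)**2 = (-27/(6**2 + 6) + 1053)**2 = (-27/(36 + 6) + 1053)**2 = (-27/42 + 1053)**2 = (-27*1/42 + 1053)**2 = (-9/14 + 1053)**2 = (14733/14)**2 = 217061289/196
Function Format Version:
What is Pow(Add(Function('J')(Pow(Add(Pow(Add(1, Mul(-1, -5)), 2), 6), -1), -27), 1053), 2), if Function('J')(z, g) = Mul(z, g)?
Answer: Rational(217061289, 196) ≈ 1.1075e+6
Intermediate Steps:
Function('J')(z, g) = Mul(g, z)
Pow(Add(Function('J')(Pow(Add(Pow(Add(1, Mul(-1, -5)), 2), 6), -1), -27), 1053), 2) = Pow(Add(Mul(-27, Pow(Add(Pow(Add(1, Mul(-1, -5)), 2), 6), -1)), 1053), 2) = Pow(Add(Mul(-27, Pow(Add(Pow(Add(1, 5), 2), 6), -1)), 1053), 2) = Pow(Add(Mul(-27, Pow(Add(Pow(6, 2), 6), -1)), 1053), 2) = Pow(Add(Mul(-27, Pow(Add(36, 6), -1)), 1053), 2) = Pow(Add(Mul(-27, Pow(42, -1)), 1053), 2) = Pow(Add(Mul(-27, Rational(1, 42)), 1053), 2) = Pow(Add(Rational(-9, 14), 1053), 2) = Pow(Rational(14733, 14), 2) = Rational(217061289, 196)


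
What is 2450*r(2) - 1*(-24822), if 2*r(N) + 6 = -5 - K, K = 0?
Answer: 11347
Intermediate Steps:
r(N) = -11/2 (r(N) = -3 + (-5 - 1*0)/2 = -3 + (-5 + 0)/2 = -3 + (1/2)*(-5) = -3 - 5/2 = -11/2)
2450*r(2) - 1*(-24822) = 2450*(-11/2) - 1*(-24822) = -13475 + 24822 = 11347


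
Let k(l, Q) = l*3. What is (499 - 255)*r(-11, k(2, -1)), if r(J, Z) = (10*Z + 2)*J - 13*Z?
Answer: -185440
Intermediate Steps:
k(l, Q) = 3*l
r(J, Z) = -13*Z + J*(2 + 10*Z) (r(J, Z) = (2 + 10*Z)*J - 13*Z = J*(2 + 10*Z) - 13*Z = -13*Z + J*(2 + 10*Z))
(499 - 255)*r(-11, k(2, -1)) = (499 - 255)*(-39*2 + 2*(-11) + 10*(-11)*(3*2)) = 244*(-13*6 - 22 + 10*(-11)*6) = 244*(-78 - 22 - 660) = 244*(-760) = -185440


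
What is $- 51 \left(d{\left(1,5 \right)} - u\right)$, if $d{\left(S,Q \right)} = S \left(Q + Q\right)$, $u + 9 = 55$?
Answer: $1836$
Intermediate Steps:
$u = 46$ ($u = -9 + 55 = 46$)
$d{\left(S,Q \right)} = 2 Q S$ ($d{\left(S,Q \right)} = S 2 Q = 2 Q S$)
$- 51 \left(d{\left(1,5 \right)} - u\right) = - 51 \left(2 \cdot 5 \cdot 1 - 46\right) = - 51 \left(10 - 46\right) = \left(-51\right) \left(-36\right) = 1836$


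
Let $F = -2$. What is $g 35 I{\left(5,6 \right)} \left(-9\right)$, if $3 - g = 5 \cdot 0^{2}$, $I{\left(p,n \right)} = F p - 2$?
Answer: $11340$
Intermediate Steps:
$I{\left(p,n \right)} = -2 - 2 p$ ($I{\left(p,n \right)} = - 2 p - 2 = -2 - 2 p$)
$g = 3$ ($g = 3 - 5 \cdot 0^{2} = 3 - 5 \cdot 0 = 3 - 0 = 3 + 0 = 3$)
$g 35 I{\left(5,6 \right)} \left(-9\right) = 3 \cdot 35 \left(-2 - 10\right) \left(-9\right) = 105 \left(-2 - 10\right) \left(-9\right) = 105 \left(\left(-12\right) \left(-9\right)\right) = 105 \cdot 108 = 11340$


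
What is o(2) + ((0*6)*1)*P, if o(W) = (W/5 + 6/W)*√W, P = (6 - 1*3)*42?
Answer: 17*√2/5 ≈ 4.8083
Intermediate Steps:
P = 126 (P = (6 - 3)*42 = 3*42 = 126)
o(W) = √W*(6/W + W/5) (o(W) = (W*(⅕) + 6/W)*√W = (W/5 + 6/W)*√W = (6/W + W/5)*√W = √W*(6/W + W/5))
o(2) + ((0*6)*1)*P = (30 + 2²)/(5*√2) + ((0*6)*1)*126 = (√2/2)*(30 + 4)/5 + (0*1)*126 = (⅕)*(√2/2)*34 + 0*126 = 17*√2/5 + 0 = 17*√2/5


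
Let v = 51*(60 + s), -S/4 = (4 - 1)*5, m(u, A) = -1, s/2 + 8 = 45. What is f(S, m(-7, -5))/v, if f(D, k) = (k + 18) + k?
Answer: 8/3417 ≈ 0.0023412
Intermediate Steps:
s = 74 (s = -16 + 2*45 = -16 + 90 = 74)
S = -60 (S = -4*(4 - 1)*5 = -12*5 = -4*15 = -60)
v = 6834 (v = 51*(60 + 74) = 51*134 = 6834)
f(D, k) = 18 + 2*k (f(D, k) = (18 + k) + k = 18 + 2*k)
f(S, m(-7, -5))/v = (18 + 2*(-1))/6834 = (18 - 2)*(1/6834) = 16*(1/6834) = 8/3417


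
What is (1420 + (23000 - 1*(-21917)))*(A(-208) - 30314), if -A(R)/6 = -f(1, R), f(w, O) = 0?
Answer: -1404659818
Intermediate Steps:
A(R) = 0 (A(R) = -(-6)*0 = -6*0 = 0)
(1420 + (23000 - 1*(-21917)))*(A(-208) - 30314) = (1420 + (23000 - 1*(-21917)))*(0 - 30314) = (1420 + (23000 + 21917))*(-30314) = (1420 + 44917)*(-30314) = 46337*(-30314) = -1404659818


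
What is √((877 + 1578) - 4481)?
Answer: I*√2026 ≈ 45.011*I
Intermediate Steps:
√((877 + 1578) - 4481) = √(2455 - 4481) = √(-2026) = I*√2026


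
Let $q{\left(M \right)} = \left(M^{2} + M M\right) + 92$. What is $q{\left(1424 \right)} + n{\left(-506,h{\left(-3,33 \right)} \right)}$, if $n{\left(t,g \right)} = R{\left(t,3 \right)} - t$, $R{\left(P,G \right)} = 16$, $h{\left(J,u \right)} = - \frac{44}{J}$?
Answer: $4056166$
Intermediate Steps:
$n{\left(t,g \right)} = 16 - t$
$q{\left(M \right)} = 92 + 2 M^{2}$ ($q{\left(M \right)} = \left(M^{2} + M^{2}\right) + 92 = 2 M^{2} + 92 = 92 + 2 M^{2}$)
$q{\left(1424 \right)} + n{\left(-506,h{\left(-3,33 \right)} \right)} = \left(92 + 2 \cdot 1424^{2}\right) + \left(16 - -506\right) = \left(92 + 2 \cdot 2027776\right) + \left(16 + 506\right) = \left(92 + 4055552\right) + 522 = 4055644 + 522 = 4056166$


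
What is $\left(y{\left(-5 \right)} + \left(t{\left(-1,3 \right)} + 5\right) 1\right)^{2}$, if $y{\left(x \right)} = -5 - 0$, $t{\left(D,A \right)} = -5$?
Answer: $25$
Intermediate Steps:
$y{\left(x \right)} = -5$ ($y{\left(x \right)} = -5 + 0 = -5$)
$\left(y{\left(-5 \right)} + \left(t{\left(-1,3 \right)} + 5\right) 1\right)^{2} = \left(-5 + \left(-5 + 5\right) 1\right)^{2} = \left(-5 + 0 \cdot 1\right)^{2} = \left(-5 + 0\right)^{2} = \left(-5\right)^{2} = 25$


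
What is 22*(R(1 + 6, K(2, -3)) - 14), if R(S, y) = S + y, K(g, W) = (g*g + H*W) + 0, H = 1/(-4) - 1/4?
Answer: -33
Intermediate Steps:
H = -1/2 (H = 1*(-1/4) - 1*1/4 = -1/4 - 1/4 = -1/2 ≈ -0.50000)
K(g, W) = g**2 - W/2 (K(g, W) = (g*g - W/2) + 0 = (g**2 - W/2) + 0 = g**2 - W/2)
22*(R(1 + 6, K(2, -3)) - 14) = 22*(((1 + 6) + (2**2 - 1/2*(-3))) - 14) = 22*((7 + (4 + 3/2)) - 14) = 22*((7 + 11/2) - 14) = 22*(25/2 - 14) = 22*(-3/2) = -33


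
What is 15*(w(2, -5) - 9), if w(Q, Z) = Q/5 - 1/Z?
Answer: -126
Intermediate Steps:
w(Q, Z) = -1/Z + Q/5 (w(Q, Z) = Q*(⅕) - 1/Z = Q/5 - 1/Z = -1/Z + Q/5)
15*(w(2, -5) - 9) = 15*((-1/(-5) + (⅕)*2) - 9) = 15*((-1*(-⅕) + ⅖) - 9) = 15*((⅕ + ⅖) - 9) = 15*(⅗ - 9) = 15*(-42/5) = -126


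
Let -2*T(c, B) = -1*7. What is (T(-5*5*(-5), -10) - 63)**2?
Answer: 14161/4 ≈ 3540.3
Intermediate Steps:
T(c, B) = 7/2 (T(c, B) = -(-1)*7/2 = -1/2*(-7) = 7/2)
(T(-5*5*(-5), -10) - 63)**2 = (7/2 - 63)**2 = (-119/2)**2 = 14161/4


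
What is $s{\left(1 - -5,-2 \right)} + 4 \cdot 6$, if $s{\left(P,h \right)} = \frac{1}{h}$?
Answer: $\frac{47}{2} \approx 23.5$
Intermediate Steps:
$s{\left(1 - -5,-2 \right)} + 4 \cdot 6 = \frac{1}{-2} + 4 \cdot 6 = - \frac{1}{2} + 24 = \frac{47}{2}$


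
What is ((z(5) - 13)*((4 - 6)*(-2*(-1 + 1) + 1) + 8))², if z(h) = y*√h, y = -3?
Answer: 7704 + 2808*√5 ≈ 13983.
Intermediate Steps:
z(h) = -3*√h
((z(5) - 13)*((4 - 6)*(-2*(-1 + 1) + 1) + 8))² = ((-3*√5 - 13)*((4 - 6)*(-2*(-1 + 1) + 1) + 8))² = ((-13 - 3*√5)*(-2*(-2*0 + 1) + 8))² = ((-13 - 3*√5)*(-2*(0 + 1) + 8))² = ((-13 - 3*√5)*(-2*1 + 8))² = ((-13 - 3*√5)*(-2 + 8))² = ((-13 - 3*√5)*6)² = (-78 - 18*√5)²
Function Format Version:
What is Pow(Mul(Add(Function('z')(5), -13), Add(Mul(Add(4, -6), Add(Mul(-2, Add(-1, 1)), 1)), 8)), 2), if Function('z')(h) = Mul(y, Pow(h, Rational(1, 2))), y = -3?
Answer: Add(7704, Mul(2808, Pow(5, Rational(1, 2)))) ≈ 13983.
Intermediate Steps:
Function('z')(h) = Mul(-3, Pow(h, Rational(1, 2)))
Pow(Mul(Add(Function('z')(5), -13), Add(Mul(Add(4, -6), Add(Mul(-2, Add(-1, 1)), 1)), 8)), 2) = Pow(Mul(Add(Mul(-3, Pow(5, Rational(1, 2))), -13), Add(Mul(Add(4, -6), Add(Mul(-2, Add(-1, 1)), 1)), 8)), 2) = Pow(Mul(Add(-13, Mul(-3, Pow(5, Rational(1, 2)))), Add(Mul(-2, Add(Mul(-2, 0), 1)), 8)), 2) = Pow(Mul(Add(-13, Mul(-3, Pow(5, Rational(1, 2)))), Add(Mul(-2, Add(0, 1)), 8)), 2) = Pow(Mul(Add(-13, Mul(-3, Pow(5, Rational(1, 2)))), Add(Mul(-2, 1), 8)), 2) = Pow(Mul(Add(-13, Mul(-3, Pow(5, Rational(1, 2)))), Add(-2, 8)), 2) = Pow(Mul(Add(-13, Mul(-3, Pow(5, Rational(1, 2)))), 6), 2) = Pow(Add(-78, Mul(-18, Pow(5, Rational(1, 2)))), 2)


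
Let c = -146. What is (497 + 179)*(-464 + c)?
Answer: -412360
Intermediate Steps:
(497 + 179)*(-464 + c) = (497 + 179)*(-464 - 146) = 676*(-610) = -412360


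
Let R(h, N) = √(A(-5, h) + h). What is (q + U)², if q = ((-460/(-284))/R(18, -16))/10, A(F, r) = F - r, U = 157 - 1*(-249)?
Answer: 16618764991/100820 - 9338*I*√5/355 ≈ 1.6484e+5 - 58.818*I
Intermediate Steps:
U = 406 (U = 157 + 249 = 406)
R(h, N) = I*√5 (R(h, N) = √((-5 - h) + h) = √(-5) = I*√5)
q = -23*I*√5/710 (q = ((-460/(-284))/((I*√5)))/10 = ((-460*(-1/284))*(-I*√5/5))*(⅒) = (115*(-I*√5/5)/71)*(⅒) = -23*I*√5/71*(⅒) = -23*I*√5/710 ≈ -0.072436*I)
(q + U)² = (-23*I*√5/710 + 406)² = (406 - 23*I*√5/710)²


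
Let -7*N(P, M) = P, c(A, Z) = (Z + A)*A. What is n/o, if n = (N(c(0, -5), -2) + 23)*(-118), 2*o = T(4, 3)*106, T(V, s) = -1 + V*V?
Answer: -2714/795 ≈ -3.4138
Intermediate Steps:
c(A, Z) = A*(A + Z) (c(A, Z) = (A + Z)*A = A*(A + Z))
T(V, s) = -1 + V**2
N(P, M) = -P/7
o = 795 (o = ((-1 + 4**2)*106)/2 = ((-1 + 16)*106)/2 = (15*106)/2 = (1/2)*1590 = 795)
n = -2714 (n = (-0*(0 - 5) + 23)*(-118) = (-0*(-5) + 23)*(-118) = (-1/7*0 + 23)*(-118) = (0 + 23)*(-118) = 23*(-118) = -2714)
n/o = -2714/795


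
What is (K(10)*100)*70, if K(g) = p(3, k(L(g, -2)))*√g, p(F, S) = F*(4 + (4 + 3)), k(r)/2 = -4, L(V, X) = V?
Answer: 231000*√10 ≈ 7.3049e+5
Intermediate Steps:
k(r) = -8 (k(r) = 2*(-4) = -8)
p(F, S) = 11*F (p(F, S) = F*(4 + 7) = F*11 = 11*F)
K(g) = 33*√g (K(g) = (11*3)*√g = 33*√g)
(K(10)*100)*70 = ((33*√10)*100)*70 = (3300*√10)*70 = 231000*√10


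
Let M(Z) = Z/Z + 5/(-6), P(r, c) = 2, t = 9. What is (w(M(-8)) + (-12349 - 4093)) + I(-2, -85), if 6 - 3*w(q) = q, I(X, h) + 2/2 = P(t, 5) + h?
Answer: -297433/18 ≈ -16524.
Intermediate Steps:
I(X, h) = 1 + h (I(X, h) = -1 + (2 + h) = 1 + h)
M(Z) = ⅙ (M(Z) = 1 + 5*(-⅙) = 1 - ⅚ = ⅙)
w(q) = 2 - q/3
(w(M(-8)) + (-12349 - 4093)) + I(-2, -85) = ((2 - ⅓*⅙) + (-12349 - 4093)) + (1 - 85) = ((2 - 1/18) - 16442) - 84 = (35/18 - 16442) - 84 = -295921/18 - 84 = -297433/18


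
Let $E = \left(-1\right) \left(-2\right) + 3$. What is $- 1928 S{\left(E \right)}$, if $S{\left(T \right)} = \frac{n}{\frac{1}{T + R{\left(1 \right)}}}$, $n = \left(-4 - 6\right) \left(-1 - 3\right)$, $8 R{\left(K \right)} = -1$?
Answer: $-375960$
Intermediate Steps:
$R{\left(K \right)} = - \frac{1}{8}$ ($R{\left(K \right)} = \frac{1}{8} \left(-1\right) = - \frac{1}{8}$)
$E = 5$ ($E = 2 + 3 = 5$)
$n = 40$ ($n = \left(-4 - 6\right) \left(-4\right) = \left(-10\right) \left(-4\right) = 40$)
$S{\left(T \right)} = -5 + 40 T$ ($S{\left(T \right)} = \frac{40}{\frac{1}{T - \frac{1}{8}}} = \frac{40}{\frac{1}{- \frac{1}{8} + T}} = 40 \left(- \frac{1}{8} + T\right) = -5 + 40 T$)
$- 1928 S{\left(E \right)} = - 1928 \left(-5 + 40 \cdot 5\right) = - 1928 \left(-5 + 200\right) = \left(-1928\right) 195 = -375960$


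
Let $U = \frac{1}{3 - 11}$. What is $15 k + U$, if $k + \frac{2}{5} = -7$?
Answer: $- \frac{889}{8} \approx -111.13$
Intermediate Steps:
$U = - \frac{1}{8}$ ($U = \frac{1}{-8} = - \frac{1}{8} \approx -0.125$)
$k = - \frac{37}{5}$ ($k = - \frac{2}{5} - 7 = - \frac{37}{5} \approx -7.4$)
$15 k + U = 15 \left(- \frac{37}{5}\right) - \frac{1}{8} = -111 - \frac{1}{8} = - \frac{889}{8}$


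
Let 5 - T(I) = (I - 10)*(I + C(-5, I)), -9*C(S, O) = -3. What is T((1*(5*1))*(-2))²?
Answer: 319225/9 ≈ 35469.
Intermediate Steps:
C(S, O) = ⅓ (C(S, O) = -⅑*(-3) = ⅓)
T(I) = 5 - (-10 + I)*(⅓ + I) (T(I) = 5 - (I - 10)*(I + ⅓) = 5 - (-10 + I)*(⅓ + I))
T((1*(5*1))*(-2))² = (25/3 - ((1*(5*1))*(-2))² + 29*((1*(5*1))*(-2))/3)² = (25/3 - ((1*5)*(-2))² + 29*((1*5)*(-2))/3)² = (25/3 - (5*(-2))² + 29*(5*(-2))/3)² = (25/3 - 1*(-10)² + (29/3)*(-10))² = (25/3 - 1*100 - 290/3)² = (25/3 - 100 - 290/3)² = (-565/3)² = 319225/9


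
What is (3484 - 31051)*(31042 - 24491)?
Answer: -180591417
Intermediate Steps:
(3484 - 31051)*(31042 - 24491) = -27567*6551 = -180591417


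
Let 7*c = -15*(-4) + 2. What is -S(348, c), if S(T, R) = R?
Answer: -62/7 ≈ -8.8571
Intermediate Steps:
c = 62/7 (c = (-15*(-4) + 2)/7 = (60 + 2)/7 = (1/7)*62 = 62/7 ≈ 8.8571)
-S(348, c) = -1*62/7 = -62/7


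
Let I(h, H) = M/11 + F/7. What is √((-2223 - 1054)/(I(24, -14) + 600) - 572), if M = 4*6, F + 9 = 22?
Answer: 3*I*√138792033259/46511 ≈ 24.03*I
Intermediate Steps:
F = 13 (F = -9 + 22 = 13)
M = 24
I(h, H) = 311/77 (I(h, H) = 24/11 + 13/7 = 311/77)
√((-2223 - 1054)/(I(24, -14) + 600) - 572) = √((-2223 - 1054)/(311/77 + 600) - 572) = √(-3277/46511/77 - 572) = √(-3277*77/46511 - 572) = √(-252329/46511 - 572) = √(-26856621/46511) = 3*I*√138792033259/46511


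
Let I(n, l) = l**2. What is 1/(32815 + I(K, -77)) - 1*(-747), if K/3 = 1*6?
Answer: 28941769/38744 ≈ 747.00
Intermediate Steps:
K = 18 (K = 3*(1*6) = 3*6 = 18)
1/(32815 + I(K, -77)) - 1*(-747) = 1/(32815 + (-77)**2) - 1*(-747) = 1/(32815 + 5929) + 747 = 1/38744 + 747 = 28941769/38744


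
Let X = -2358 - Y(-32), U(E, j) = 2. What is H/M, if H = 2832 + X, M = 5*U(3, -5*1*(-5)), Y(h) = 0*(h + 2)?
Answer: 237/5 ≈ 47.400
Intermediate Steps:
Y(h) = 0 (Y(h) = 0*(2 + h) = 0)
X = -2358 (X = -2358 - 1*0 = -2358 + 0 = -2358)
M = 10 (M = 5*2 = 10)
H = 474 (H = 2832 - 2358 = 474)
H/M = 474/10 = 474*(1/10) = 237/5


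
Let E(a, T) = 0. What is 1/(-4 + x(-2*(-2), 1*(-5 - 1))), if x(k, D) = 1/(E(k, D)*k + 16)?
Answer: -16/63 ≈ -0.25397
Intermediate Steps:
x(k, D) = 1/16 (x(k, D) = 1/(0*k + 16) = 1/(0 + 16) = 1/16)
1/(-4 + x(-2*(-2), 1*(-5 - 1))) = 1/(-4 + 1/16) = 1/(-63/16) = -16/63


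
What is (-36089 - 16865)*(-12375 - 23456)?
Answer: 1897394774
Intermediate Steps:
(-36089 - 16865)*(-12375 - 23456) = -52954*(-35831) = 1897394774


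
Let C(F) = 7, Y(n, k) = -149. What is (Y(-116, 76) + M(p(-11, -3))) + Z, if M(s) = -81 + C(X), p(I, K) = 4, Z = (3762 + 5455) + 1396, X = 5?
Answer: 10390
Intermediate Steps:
Z = 10613 (Z = 9217 + 1396 = 10613)
M(s) = -74 (M(s) = -81 + 7 = -74)
(Y(-116, 76) + M(p(-11, -3))) + Z = (-149 - 74) + 10613 = -223 + 10613 = 10390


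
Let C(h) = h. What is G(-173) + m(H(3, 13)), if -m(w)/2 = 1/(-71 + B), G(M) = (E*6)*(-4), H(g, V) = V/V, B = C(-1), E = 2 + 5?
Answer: -6047/36 ≈ -167.97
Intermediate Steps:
E = 7
B = -1
H(g, V) = 1
G(M) = -168 (G(M) = (7*6)*(-4) = 42*(-4) = -168)
m(w) = 1/36 (m(w) = -2/(-71 - 1) = -2/(-72) = -2*(-1/72) = 1/36)
G(-173) + m(H(3, 13)) = -168 + 1/36 = -6047/36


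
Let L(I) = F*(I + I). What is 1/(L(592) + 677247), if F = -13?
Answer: 1/661855 ≈ 1.5109e-6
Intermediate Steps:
L(I) = -26*I (L(I) = -13*(I + I) = -26*I)
1/(L(592) + 677247) = 1/(-26*592 + 677247) = 1/(-15392 + 677247) = 1/661855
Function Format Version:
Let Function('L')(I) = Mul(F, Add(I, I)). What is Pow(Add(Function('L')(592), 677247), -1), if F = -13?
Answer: Rational(1, 661855) ≈ 1.5109e-6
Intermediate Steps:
Function('L')(I) = Mul(-26, I) (Function('L')(I) = Mul(-13, Add(I, I)) = Mul(-13, Mul(2, I)) = Mul(-26, I))
Pow(Add(Function('L')(592), 677247), -1) = Pow(Add(Mul(-26, 592), 677247), -1) = Pow(Add(-15392, 677247), -1) = Pow(661855, -1) = Rational(1, 661855)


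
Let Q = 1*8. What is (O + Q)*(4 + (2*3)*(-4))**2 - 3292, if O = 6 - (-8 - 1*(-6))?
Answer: 3108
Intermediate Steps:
O = 8 (O = 6 - (-8 + 6) = 6 - 1*(-2) = 6 + 2 = 8)
Q = 8
(O + Q)*(4 + (2*3)*(-4))**2 - 3292 = (8 + 8)*(4 + (2*3)*(-4))**2 - 3292 = 16*(4 + 6*(-4))**2 - 3292 = 16*(4 - 24)**2 - 3292 = 16*(-20)**2 - 3292 = 16*400 - 3292 = 6400 - 3292 = 3108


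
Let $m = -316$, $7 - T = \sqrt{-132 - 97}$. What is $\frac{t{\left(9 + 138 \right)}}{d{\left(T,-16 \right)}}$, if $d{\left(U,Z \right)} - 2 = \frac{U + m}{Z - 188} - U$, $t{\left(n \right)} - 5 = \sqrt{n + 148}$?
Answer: $- \frac{21330}{297919} - \frac{4266 \sqrt{295}}{297919} - \frac{6150 i \sqrt{229}}{297919} - \frac{1230 i \sqrt{67555}}{297919} \approx -0.31754 - 1.3855 i$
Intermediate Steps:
$T = 7 - i \sqrt{229}$ ($T = 7 - \sqrt{-132 - 97} = 7 - \sqrt{-229} = 7 - i \sqrt{229} \approx 7.0 - 15.133 i$)
$t{\left(n \right)} = 5 + \sqrt{148 + n}$ ($t{\left(n \right)} = 5 + \sqrt{n + 148} = 5 + \sqrt{148 + n}$)
$d{\left(U,Z \right)} = 2 - U + \frac{-316 + U}{-188 + Z}$ ($d{\left(U,Z \right)} = 2 - \left(U - \frac{U - 316}{Z - 188}\right) = 2 - \left(U - \frac{-316 + U}{-188 + Z}\right) = 2 - U + \frac{-316 + U}{-188 + Z}$)
$\frac{t{\left(9 + 138 \right)}}{d{\left(T,-16 \right)}} = \frac{5 + \sqrt{148 + \left(9 + 138\right)}}{\frac{1}{-188 - 16} \left(-692 + 2 \left(-16\right) + 189 \left(7 - i \sqrt{229}\right) - \left(7 - i \sqrt{229}\right) \left(-16\right)\right)} = \frac{5 + \sqrt{148 + 147}}{\frac{1}{-204} \left(-692 - 32 + \left(1323 - 189 i \sqrt{229}\right) + \left(112 - 16 i \sqrt{229}\right)\right)} = \frac{5 + \sqrt{295}}{\left(- \frac{1}{204}\right) \left(711 - 205 i \sqrt{229}\right)} = \frac{5 + \sqrt{295}}{- \frac{237}{68} + \frac{205 i \sqrt{229}}{204}}$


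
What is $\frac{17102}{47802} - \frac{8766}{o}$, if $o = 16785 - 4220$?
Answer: $- \frac{102072851}{300316065} \approx -0.33988$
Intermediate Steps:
$o = 12565$
$\frac{17102}{47802} - \frac{8766}{o} = \frac{17102}{47802} - \frac{8766}{12565} = 17102 \cdot \frac{1}{47802} - \frac{8766}{12565} = \frac{8551}{23901} - \frac{8766}{12565} = - \frac{102072851}{300316065}$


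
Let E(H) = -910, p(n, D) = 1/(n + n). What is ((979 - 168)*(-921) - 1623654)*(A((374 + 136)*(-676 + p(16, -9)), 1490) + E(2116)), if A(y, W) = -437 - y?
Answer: -13024830806505/16 ≈ -8.1405e+11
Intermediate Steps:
p(n, D) = 1/(2*n)
((979 - 168)*(-921) - 1623654)*(A((374 + 136)*(-676 + p(16, -9)), 1490) + E(2116)) = ((979 - 168)*(-921) - 1623654)*((-437 - (374 + 136)*(-676 + (½)/16)) - 910) = (811*(-921) - 1623654)*((-437 - 510*(-676 + (½)*(1/16))) - 910) = (-746931 - 1623654)*((-437 - 510*(-676 + 1/32)) - 910) = -2370585*((-437 - 510*(-21631)/32) - 910) = -2370585*((-437 - 1*(-5515905/16)) - 910) = -2370585*((-437 + 5515905/16) - 910) = -2370585*(5508913/16 - 910) = -2370585*5494353/16 = -13024830806505/16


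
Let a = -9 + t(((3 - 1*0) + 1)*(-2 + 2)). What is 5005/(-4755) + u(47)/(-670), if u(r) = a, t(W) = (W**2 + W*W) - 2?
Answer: -660209/637170 ≈ -1.0362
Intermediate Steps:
t(W) = -2 + 2*W**2 (t(W) = (W**2 + W**2) - 2 = 2*W**2 - 2 = -2 + 2*W**2)
a = -11 (a = -9 + (-2 + 2*(((3 - 1*0) + 1)*(-2 + 2))**2) = -9 + (-2 + 2*(((3 + 0) + 1)*0)**2) = -9 + (-2 + 2*((3 + 1)*0)**2) = -9 + (-2 + 2*(4*0)**2) = -9 + (-2 + 2*0**2) = -9 + (-2 + 2*0) = -9 + (-2 + 0) = -9 - 2 = -11)
u(r) = -11
5005/(-4755) + u(47)/(-670) = 5005/(-4755) - 11/(-670) = 5005*(-1/4755) - 11*(-1/670) = -1001/951 + 11/670 = -660209/637170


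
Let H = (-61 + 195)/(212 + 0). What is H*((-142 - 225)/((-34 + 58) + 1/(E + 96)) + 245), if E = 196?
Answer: 107872747/742954 ≈ 145.19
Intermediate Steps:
H = 67/106 (H = 134/212 = 134*(1/212) = 67/106 ≈ 0.63208)
H*((-142 - 225)/((-34 + 58) + 1/(E + 96)) + 245) = 67*((-142 - 225)/((-34 + 58) + 1/(196 + 96)) + 245)/106 = 67*(-367/(24 + 1/292) + 245)/106 = 67*(-367/7009/292 + 245)/106 = 67*(-367*292/7009 + 245)/106 = 67*(-107164/7009 + 245)/106 = (67/106)*(1610041/7009) = 107872747/742954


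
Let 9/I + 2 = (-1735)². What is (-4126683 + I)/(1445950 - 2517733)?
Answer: 4140745360100/1075435279203 ≈ 3.8503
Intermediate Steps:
I = 9/3010223 (I = 9/(-2 + (-1735)²) = 9/(-2 + 3010225) = 9/3010223 ≈ 2.9898e-6)
(-4126683 + I)/(1445950 - 2517733) = (-4126683 + 9/3010223)/(1445950 - 2517733) = -12422236080300/3010223/(-1071783) = -12422236080300/3010223*(-1/1071783) = 4140745360100/1075435279203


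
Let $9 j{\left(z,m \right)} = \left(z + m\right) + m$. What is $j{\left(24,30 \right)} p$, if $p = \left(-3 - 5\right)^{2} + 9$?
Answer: $\frac{2044}{3} \approx 681.33$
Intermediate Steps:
$j{\left(z,m \right)} = \frac{z}{9} + \frac{2 m}{9}$ ($j{\left(z,m \right)} = \frac{\left(z + m\right) + m}{9} = \frac{\left(m + z\right) + m}{9} = \frac{z + 2 m}{9} = \frac{z}{9} + \frac{2 m}{9}$)
$p = 73$ ($p = \left(-3 - 5\right)^{2} + 9 = \left(-8\right)^{2} + 9 = 64 + 9 = 73$)
$j{\left(24,30 \right)} p = \left(\frac{1}{9} \cdot 24 + \frac{2}{9} \cdot 30\right) 73 = \left(\frac{8}{3} + \frac{20}{3}\right) 73 = \frac{28}{3} \cdot 73 = \frac{2044}{3}$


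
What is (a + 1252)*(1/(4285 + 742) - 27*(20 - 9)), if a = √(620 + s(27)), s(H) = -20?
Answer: -1869258536/5027 - 14930180*√6/5027 ≈ -3.7912e+5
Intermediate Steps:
a = 10*√6 (a = √(620 - 20) = √600 = 10*√6 ≈ 24.495)
(a + 1252)*(1/(4285 + 742) - 27*(20 - 9)) = (10*√6 + 1252)*(1/(4285 + 742) - 27*(20 - 9)) = (1252 + 10*√6)*(1/5027 - 27*11) = (1252 + 10*√6)*(1/5027 - 297) = (1252 + 10*√6)*(-1493018/5027) = -1869258536/5027 - 14930180*√6/5027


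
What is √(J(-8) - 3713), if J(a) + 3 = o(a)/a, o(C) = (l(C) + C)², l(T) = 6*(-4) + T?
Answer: 2*I*√979 ≈ 62.578*I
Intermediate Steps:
l(T) = -24 + T
o(C) = (-24 + 2*C)² (o(C) = ((-24 + C) + C)² = (-24 + 2*C)²)
J(a) = -3 + 4*(-12 + a)²/a (J(a) = -3 + (4*(-12 + a)²)/a = -3 + 4*(-12 + a)²/a)
√(J(-8) - 3713) = √((-3 + 4*(-12 - 8)²/(-8)) - 3713) = √((-3 + 4*(-⅛)*(-20)²) - 3713) = √((-3 + 4*(-⅛)*400) - 3713) = √((-3 - 200) - 3713) = √(-203 - 3713) = √(-3916) = 2*I*√979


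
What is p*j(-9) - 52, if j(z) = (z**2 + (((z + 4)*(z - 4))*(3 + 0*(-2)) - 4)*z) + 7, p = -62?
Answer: 101070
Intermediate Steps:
j(z) = 7 + z**2 + z*(-4 + 3*(-4 + z)*(4 + z)) (j(z) = (z**2 + (((4 + z)*(-4 + z))*(3 + 0) - 4)*z) + 7 = (z**2 + (((-4 + z)*(4 + z))*3 - 4)*z) + 7 = (z**2 + (3*(-4 + z)*(4 + z) - 4)*z) + 7 = (z**2 + (-4 + 3*(-4 + z)*(4 + z))*z) + 7 = (z**2 + z*(-4 + 3*(-4 + z)*(4 + z))) + 7 = 7 + z**2 + z*(-4 + 3*(-4 + z)*(4 + z)))
p*j(-9) - 52 = -62*(7 + (-9)**2 - 52*(-9) + 3*(-9)**3) - 52 = -62*(7 + 81 + 468 + 3*(-729)) - 52 = -62*(7 + 81 + 468 - 2187) - 52 = -62*(-1631) - 52 = 101122 - 52 = 101070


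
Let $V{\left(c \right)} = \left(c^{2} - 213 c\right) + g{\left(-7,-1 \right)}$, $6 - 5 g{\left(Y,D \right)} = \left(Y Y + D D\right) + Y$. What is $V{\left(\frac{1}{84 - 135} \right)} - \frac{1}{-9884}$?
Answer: $- \frac{414294623}{128541420} \approx -3.223$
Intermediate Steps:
$g{\left(Y,D \right)} = \frac{6}{5} - \frac{Y}{5} - \frac{D^{2}}{5} - \frac{Y^{2}}{5}$ ($g{\left(Y,D \right)} = \frac{6}{5} - \frac{\left(Y Y + D D\right) + Y}{5} = \frac{6}{5} - \frac{\left(Y^{2} + D^{2}\right) + Y}{5} = \frac{6}{5} - \frac{\left(D^{2} + Y^{2}\right) + Y}{5} = \frac{6}{5} - \frac{Y + D^{2} + Y^{2}}{5} = \frac{6}{5} - \left(\frac{Y}{5} + \frac{D^{2}}{5} + \frac{Y^{2}}{5}\right) = \frac{6}{5} - \frac{Y}{5} - \frac{D^{2}}{5} - \frac{Y^{2}}{5}$)
$V{\left(c \right)} = - \frac{37}{5} + c^{2} - 213 c$ ($V{\left(c \right)} = \left(c^{2} - 213 c\right) - \left(- \frac{13}{5} + \frac{1}{5} + \frac{49}{5}\right) = \left(c^{2} - 213 c\right) + \left(\frac{6}{5} + \frac{7}{5} - \frac{1}{5} - \frac{49}{5}\right) = \left(c^{2} - 213 c\right) - \frac{37}{5} = - \frac{37}{5} + c^{2} - 213 c$)
$V{\left(\frac{1}{84 - 135} \right)} - \frac{1}{-9884} = \left(- \frac{37}{5} + \left(\frac{1}{84 - 135}\right)^{2} - \frac{213}{84 - 135}\right) - \frac{1}{-9884} = \left(- \frac{37}{5} + \left(\frac{1}{-51}\right)^{2} - \frac{213}{-51}\right) - - \frac{1}{9884} = \left(- \frac{37}{5} + \left(- \frac{1}{51}\right)^{2} - - \frac{71}{17}\right) + \frac{1}{9884} = \left(- \frac{37}{5} + \frac{1}{2601} + \frac{71}{17}\right) + \frac{1}{9884} = - \frac{41917}{13005} + \frac{1}{9884} = - \frac{414294623}{128541420}$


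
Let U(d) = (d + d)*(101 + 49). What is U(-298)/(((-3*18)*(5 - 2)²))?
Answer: 14900/81 ≈ 183.95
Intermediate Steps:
U(d) = 300*d (U(d) = (2*d)*150 = 300*d)
U(-298)/(((-3*18)*(5 - 2)²)) = (300*(-298))/(((-3*18)*(5 - 2)²)) = -89400/((-54*3²)) = -89400/((-54*9)) = -89400/(-486) = -89400*(-1/486) = 14900/81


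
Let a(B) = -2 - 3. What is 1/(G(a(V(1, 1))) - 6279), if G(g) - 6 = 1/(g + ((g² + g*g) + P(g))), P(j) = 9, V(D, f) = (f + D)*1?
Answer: -54/338741 ≈ -0.00015941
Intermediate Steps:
V(D, f) = D + f (V(D, f) = (D + f)*1 = D + f)
a(B) = -5
G(g) = 6 + 1/(9 + g + 2*g²) (G(g) = 6 + 1/(g + ((g² + g*g) + 9)) = 6 + 1/(g + ((g² + g²) + 9)) = 6 + 1/(g + (2*g² + 9)) = 6 + 1/(g + (9 + 2*g²)) = 6 + 1/(9 + g + 2*g²))
1/(G(a(V(1, 1))) - 6279) = 1/((55 + 6*(-5) + 12*(-5)²)/(9 - 5 + 2*(-5)²) - 6279) = 1/((55 - 30 + 12*25)/(9 - 5 + 2*25) - 6279) = 1/((55 - 30 + 300)/(9 - 5 + 50) - 6279) = 1/(325/54 - 6279) = 1/(-338741/54) = -54/338741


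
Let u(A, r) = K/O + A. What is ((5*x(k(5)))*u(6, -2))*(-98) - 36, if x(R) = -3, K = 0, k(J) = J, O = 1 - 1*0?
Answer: 8784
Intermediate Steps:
O = 1 (O = 1 + 0 = 1)
u(A, r) = A (u(A, r) = 0/1 + A = 0*1 + A = 0 + A = A)
((5*x(k(5)))*u(6, -2))*(-98) - 36 = ((5*(-3))*6)*(-98) - 36 = -15*6*(-98) - 36 = -90*(-98) - 36 = 8820 - 36 = 8784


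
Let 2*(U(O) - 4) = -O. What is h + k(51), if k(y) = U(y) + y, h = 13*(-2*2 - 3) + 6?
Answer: -111/2 ≈ -55.500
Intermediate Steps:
U(O) = 4 - O/2 (U(O) = 4 + (-O)/2 = 4 - O/2)
h = -85 (h = 13*(-4 - 3) + 6 = 13*(-7) + 6 = -91 + 6 = -85)
k(y) = 4 + y/2 (k(y) = (4 - y/2) + y = 4 + y/2)
h + k(51) = -85 + (4 + (½)*51) = -85 + (4 + 51/2) = -85 + 59/2 = -111/2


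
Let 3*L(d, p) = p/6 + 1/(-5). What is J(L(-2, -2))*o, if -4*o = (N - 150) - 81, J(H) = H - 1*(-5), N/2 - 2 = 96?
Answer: 1519/36 ≈ 42.194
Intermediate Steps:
N = 196 (N = 4 + 2*96 = 4 + 192 = 196)
L(d, p) = -1/15 + p/18 (L(d, p) = (p/6 + 1/(-5))/3 = (p*(⅙) + 1*(-⅕))/3 = (p/6 - ⅕)/3 = (-⅕ + p/6)/3 = -1/15 + p/18)
J(H) = 5 + H (J(H) = H + 5 = 5 + H)
o = 35/4 (o = -((196 - 150) - 81)/4 = -(46 - 81)/4 = -¼*(-35) = 35/4 ≈ 8.7500)
J(L(-2, -2))*o = (5 + (-1/15 + (1/18)*(-2)))*(35/4) = (5 + (-1/15 - ⅑))*(35/4) = (5 - 8/45)*(35/4) = (217/45)*(35/4) = 1519/36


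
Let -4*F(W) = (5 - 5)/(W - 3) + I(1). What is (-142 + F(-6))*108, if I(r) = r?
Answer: -15363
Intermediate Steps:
F(W) = -¼ (F(W) = -((5 - 5)/(W - 3) + 1)/4 = -(0/(-3 + W) + 1)/4 = -(0 + 1)/4 = -¼*1 = -¼)
(-142 + F(-6))*108 = (-142 - ¼)*108 = -569/4*108 = -15363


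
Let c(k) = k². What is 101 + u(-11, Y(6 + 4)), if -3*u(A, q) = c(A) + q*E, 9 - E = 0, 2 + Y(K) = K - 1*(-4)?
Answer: 74/3 ≈ 24.667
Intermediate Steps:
Y(K) = 2 + K (Y(K) = -2 + (K - 1*(-4)) = -2 + (K + 4) = -2 + (4 + K) = 2 + K)
E = 9 (E = 9 - 1*0 = 9 + 0 = 9)
u(A, q) = -3*q - A²/3 (u(A, q) = -(A² + q*9)/3 = -(A² + 9*q)/3 = -3*q - A²/3)
101 + u(-11, Y(6 + 4)) = 101 + (-3*(2 + (6 + 4)) - ⅓*(-11)²) = 101 + (-3*(2 + 10) - ⅓*121) = 101 + (-3*12 - 121/3) = 101 + (-36 - 121/3) = 101 - 229/3 = 74/3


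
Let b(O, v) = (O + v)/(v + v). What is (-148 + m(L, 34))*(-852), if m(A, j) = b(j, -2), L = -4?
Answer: 132912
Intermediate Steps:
b(O, v) = (O + v)/(2*v) (b(O, v) = (O + v)/((2*v)) = (O + v)*(1/(2*v)) = (O + v)/(2*v))
m(A, j) = ½ - j/4 (m(A, j) = (½)*(j - 2)/(-2) = (½)*(-½)*(-2 + j) = ½ - j/4)
(-148 + m(L, 34))*(-852) = (-148 + (½ - ¼*34))*(-852) = (-148 + (½ - 17/2))*(-852) = (-148 - 8)*(-852) = -156*(-852) = 132912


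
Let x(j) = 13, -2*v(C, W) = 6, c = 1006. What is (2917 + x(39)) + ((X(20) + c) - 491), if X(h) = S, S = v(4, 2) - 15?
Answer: 3427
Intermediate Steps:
v(C, W) = -3 (v(C, W) = -1/2*6 = -3)
S = -18 (S = -3 - 15 = -18)
X(h) = -18
(2917 + x(39)) + ((X(20) + c) - 491) = (2917 + 13) + ((-18 + 1006) - 491) = 2930 + (988 - 491) = 2930 + 497 = 3427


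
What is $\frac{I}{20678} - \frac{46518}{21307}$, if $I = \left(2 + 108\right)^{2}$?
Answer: $- \frac{352042252}{220293073} \approx -1.5981$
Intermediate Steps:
$I = 12100$ ($I = 110^{2} = 12100$)
$\frac{I}{20678} - \frac{46518}{21307} = \frac{12100}{20678} - \frac{46518}{21307} = 12100 \cdot \frac{1}{20678} - \frac{46518}{21307} = \frac{6050}{10339} - \frac{46518}{21307} = - \frac{352042252}{220293073}$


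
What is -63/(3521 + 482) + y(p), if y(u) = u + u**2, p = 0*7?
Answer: -63/4003 ≈ -0.015738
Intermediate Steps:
p = 0
-63/(3521 + 482) + y(p) = -63/(3521 + 482) + 0*(1 + 0) = -63/4003 + 0*1 = -63*1/4003 + 0 = -63/4003 + 0 = -63/4003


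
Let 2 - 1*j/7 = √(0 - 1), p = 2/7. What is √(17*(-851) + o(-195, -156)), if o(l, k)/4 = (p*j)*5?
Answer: √(-14387 - 40*I) ≈ 0.1667 - 119.95*I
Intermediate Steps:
p = 2/7 (p = 2*(⅐) = 2/7 ≈ 0.28571)
j = 14 - 7*I (j = 14 - 7*√(0 - 1) = 14 - 7*I ≈ 14.0 - 7.0*I)
o(l, k) = 80 - 40*I (o(l, k) = 4*((2*(14 - 7*I)/7)*5) = 4*((4 - 2*I)*5) = 4*(20 - 10*I) = 80 - 40*I)
√(17*(-851) + o(-195, -156)) = √(17*(-851) + (80 - 40*I)) = √(-14467 + (80 - 40*I)) = √(-14387 - 40*I)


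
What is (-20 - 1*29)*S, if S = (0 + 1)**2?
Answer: -49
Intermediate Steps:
S = 1 (S = 1**2 = 1)
(-20 - 1*29)*S = (-20 - 1*29)*1 = (-20 - 29)*1 = -49*1 = -49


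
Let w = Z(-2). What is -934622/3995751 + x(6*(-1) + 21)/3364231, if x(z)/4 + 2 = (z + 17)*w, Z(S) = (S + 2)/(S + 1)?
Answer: -3144316271690/13442629382481 ≈ -0.23391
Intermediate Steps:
Z(S) = (2 + S)/(1 + S)
w = 0 (w = (2 - 2)/(1 - 2) = 0/(-1) = -1*0 = 0)
x(z) = -8 (x(z) = -8 + 4*((z + 17)*0) = -8 + 4*((17 + z)*0) = -8 + 4*0 = -8 + 0 = -8)
-934622/3995751 + x(6*(-1) + 21)/3364231 = -934622/3995751 - 8/3364231 = -3144316271690/13442629382481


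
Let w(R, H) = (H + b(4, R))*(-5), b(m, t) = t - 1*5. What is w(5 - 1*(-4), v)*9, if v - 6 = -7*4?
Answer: 810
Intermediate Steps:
v = -22 (v = 6 - 7*4 = 6 - 28 = -22)
b(m, t) = -5 + t (b(m, t) = t - 5 = -5 + t)
w(R, H) = 25 - 5*H - 5*R (w(R, H) = (H + (-5 + R))*(-5) = (-5 + H + R)*(-5) = 25 - 5*H - 5*R)
w(5 - 1*(-4), v)*9 = (25 - 5*(-22) - 5*(5 - 1*(-4)))*9 = (25 + 110 - 5*(5 + 4))*9 = (25 + 110 - 5*9)*9 = (25 + 110 - 45)*9 = 90*9 = 810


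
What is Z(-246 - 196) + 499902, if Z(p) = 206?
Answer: 500108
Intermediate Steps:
Z(-246 - 196) + 499902 = 206 + 499902 = 500108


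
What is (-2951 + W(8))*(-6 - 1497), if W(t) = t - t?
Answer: 4435353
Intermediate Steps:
W(t) = 0
(-2951 + W(8))*(-6 - 1497) = (-2951 + 0)*(-6 - 1497) = -2951*(-1503) = 4435353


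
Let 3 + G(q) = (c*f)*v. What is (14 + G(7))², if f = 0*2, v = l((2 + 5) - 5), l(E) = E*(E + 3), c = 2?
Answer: 121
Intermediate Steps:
l(E) = E*(3 + E)
v = 10 (v = ((2 + 5) - 5)*(3 + ((2 + 5) - 5)) = (7 - 5)*(3 + (7 - 5)) = 2*(3 + 2) = 2*5 = 10)
f = 0
G(q) = -3 (G(q) = -3 + (2*0)*10 = -3 + 0*10 = -3 + 0 = -3)
(14 + G(7))² = (14 - 3)² = 11² = 121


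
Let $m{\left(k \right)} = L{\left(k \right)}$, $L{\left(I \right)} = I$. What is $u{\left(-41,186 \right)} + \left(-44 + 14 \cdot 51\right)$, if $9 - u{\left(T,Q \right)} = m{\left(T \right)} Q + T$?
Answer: $8346$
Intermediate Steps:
$m{\left(k \right)} = k$
$u{\left(T,Q \right)} = 9 - T - Q T$ ($u{\left(T,Q \right)} = 9 - \left(T Q + T\right) = 9 - \left(Q T + T\right) = 9 - \left(T + Q T\right) = 9 - T - Q T$)
$u{\left(-41,186 \right)} + \left(-44 + 14 \cdot 51\right) = \left(9 - -41 - 186 \left(-41\right)\right) + \left(-44 + 14 \cdot 51\right) = \left(9 + 41 + 7626\right) + \left(-44 + 714\right) = 7676 + 670 = 8346$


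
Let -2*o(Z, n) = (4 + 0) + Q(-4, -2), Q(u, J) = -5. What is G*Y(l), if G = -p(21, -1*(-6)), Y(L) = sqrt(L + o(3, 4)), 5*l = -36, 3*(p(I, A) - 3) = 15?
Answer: -4*I*sqrt(670)/5 ≈ -20.707*I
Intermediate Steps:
p(I, A) = 8 (p(I, A) = 3 + (1/3)*15 = 3 + 5 = 8)
l = -36/5 (l = (1/5)*(-36) = -36/5 ≈ -7.2000)
o(Z, n) = 1/2 (o(Z, n) = -((4 + 0) - 5)/2 = -(4 - 5)/2 = -1/2*(-1) = 1/2)
Y(L) = sqrt(1/2 + L) (Y(L) = sqrt(L + 1/2) = sqrt(1/2 + L))
G = -8 (G = -1*8 = -8)
G*Y(l) = -4*sqrt(2 + 4*(-36/5)) = -4*sqrt(2 - 144/5) = -4*sqrt(-134/5) = -4*I*sqrt(670)/5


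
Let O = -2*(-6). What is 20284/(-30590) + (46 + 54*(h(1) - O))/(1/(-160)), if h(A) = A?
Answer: 1341055458/15295 ≈ 87679.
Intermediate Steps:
O = 12
20284/(-30590) + (46 + 54*(h(1) - O))/(1/(-160)) = 20284/(-30590) + (46 + 54*(1 - 1*12))/(1/(-160)) = 20284*(-1/30590) + (46 + 54*(1 - 12))/(-1/160) = -10142/15295 + (46 + 54*(-11))*(-160) = -10142/15295 + (46 - 594)*(-160) = -10142/15295 - 548*(-160) = -10142/15295 + 87680 = 1341055458/15295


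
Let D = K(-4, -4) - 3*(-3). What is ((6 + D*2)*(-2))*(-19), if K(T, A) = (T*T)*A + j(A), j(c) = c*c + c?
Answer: -3040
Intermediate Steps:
j(c) = c + c² (j(c) = c² + c = c + c²)
K(T, A) = A*T² + A*(1 + A) (K(T, A) = (T*T)*A + A*(1 + A) = T²*A + A*(1 + A) = A*T² + A*(1 + A))
D = -43 (D = -4*(1 - 4 + (-4)²) - 3*(-3) = -4*(1 - 4 + 16) + 9 = -4*13 + 9 = -52 + 9 = -43)
((6 + D*2)*(-2))*(-19) = ((6 - 43*2)*(-2))*(-19) = ((6 - 86)*(-2))*(-19) = -80*(-2)*(-19) = 160*(-19) = -3040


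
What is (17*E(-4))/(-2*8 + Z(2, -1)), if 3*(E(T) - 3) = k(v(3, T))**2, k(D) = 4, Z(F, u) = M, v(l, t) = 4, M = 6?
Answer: -85/6 ≈ -14.167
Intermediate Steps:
Z(F, u) = 6
E(T) = 25/3 (E(T) = 3 + (1/3)*4**2 = 3 + (1/3)*16 = 3 + 16/3 = 25/3)
(17*E(-4))/(-2*8 + Z(2, -1)) = (17*(25/3))/(-2*8 + 6) = 425/(3*(-16 + 6)) = (425/3)/(-10) = (425/3)*(-1/10) = -85/6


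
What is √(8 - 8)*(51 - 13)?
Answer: 0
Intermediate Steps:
√(8 - 8)*(51 - 13) = √0*38 = 0*38 = 0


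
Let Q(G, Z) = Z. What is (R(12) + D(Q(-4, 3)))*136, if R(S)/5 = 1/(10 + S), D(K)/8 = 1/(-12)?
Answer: -1972/33 ≈ -59.758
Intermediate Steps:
D(K) = -⅔ (D(K) = 8/(-12) = 8*(-1/12) = -⅔)
R(S) = 5/(10 + S)
(R(12) + D(Q(-4, 3)))*136 = (5/(10 + 12) - ⅔)*136 = (5/22 - ⅔)*136 = -29/66*136 = -1972/33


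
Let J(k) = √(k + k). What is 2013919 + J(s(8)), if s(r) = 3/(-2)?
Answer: 2013919 + I*√3 ≈ 2.0139e+6 + 1.732*I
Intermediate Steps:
s(r) = -3/2 (s(r) = 3*(-½) = -3/2)
J(k) = √2*√k (J(k) = √(2*k) = √2*√k)
2013919 + J(s(8)) = 2013919 + √2*√(-3/2) = 2013919 + √2*(I*√6/2) = 2013919 + I*√3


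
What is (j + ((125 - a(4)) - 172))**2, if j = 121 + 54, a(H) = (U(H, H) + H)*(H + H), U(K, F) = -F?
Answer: 16384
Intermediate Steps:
a(H) = 0 (a(H) = (-H + H)*(H + H) = 0*(2*H) = 0)
j = 175
(j + ((125 - a(4)) - 172))**2 = (175 + ((125 - 1*0) - 172))**2 = (175 + ((125 + 0) - 172))**2 = (175 + (125 - 172))**2 = (175 - 47)**2 = 128**2 = 16384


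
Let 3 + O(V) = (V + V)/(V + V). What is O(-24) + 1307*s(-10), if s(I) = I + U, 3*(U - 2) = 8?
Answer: -20918/3 ≈ -6972.7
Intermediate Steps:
U = 14/3 (U = 2 + (1/3)*8 = 2 + 8/3 = 14/3 ≈ 4.6667)
s(I) = 14/3 + I (s(I) = I + 14/3 = 14/3 + I)
O(V) = -2 (O(V) = -3 + (V + V)/(V + V) = -3 + (2*V)/((2*V)) = -3 + (2*V)*(1/(2*V)) = -3 + 1 = -2)
O(-24) + 1307*s(-10) = -2 + 1307*(14/3 - 10) = -2 + 1307*(-16/3) = -2 - 20912/3 = -20918/3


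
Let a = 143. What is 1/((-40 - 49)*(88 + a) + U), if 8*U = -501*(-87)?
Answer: -8/120885 ≈ -6.6179e-5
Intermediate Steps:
U = 43587/8 (U = (-501*(-87))/8 = (1/8)*43587 = 43587/8 ≈ 5448.4)
1/((-40 - 49)*(88 + a) + U) = 1/((-40 - 49)*(88 + 143) + 43587/8) = 1/(-89*231 + 43587/8) = 1/(-20559 + 43587/8) = 1/(-120885/8) = -8/120885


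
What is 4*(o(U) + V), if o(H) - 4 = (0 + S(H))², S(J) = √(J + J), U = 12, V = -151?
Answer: -492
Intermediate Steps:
S(J) = √2*√J (S(J) = √(2*J) = √2*√J)
o(H) = 4 + 2*H (o(H) = 4 + (0 + √2*√H)² = 4 + (√2*√H)² = 4 + 2*H)
4*(o(U) + V) = 4*((4 + 2*12) - 151) = 4*((4 + 24) - 151) = 4*(28 - 151) = 4*(-123) = -492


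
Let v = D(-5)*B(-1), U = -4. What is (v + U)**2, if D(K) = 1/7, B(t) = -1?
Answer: 841/49 ≈ 17.163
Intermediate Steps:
D(K) = 1/7
v = -1/7 (v = (1/7)*(-1) = -1/7 ≈ -0.14286)
(v + U)**2 = (-1/7 - 4)**2 = (-29/7)**2 = 841/49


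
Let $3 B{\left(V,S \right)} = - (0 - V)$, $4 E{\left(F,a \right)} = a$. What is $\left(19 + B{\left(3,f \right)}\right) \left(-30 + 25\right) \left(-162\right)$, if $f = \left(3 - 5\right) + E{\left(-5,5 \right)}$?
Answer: $16200$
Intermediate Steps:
$E{\left(F,a \right)} = \frac{a}{4}$
$f = - \frac{3}{4}$ ($f = \left(3 - 5\right) + \frac{1}{4} \cdot 5 = -2 + \frac{5}{4} = - \frac{3}{4} \approx -0.75$)
$B{\left(V,S \right)} = \frac{V}{3}$ ($B{\left(V,S \right)} = \frac{\left(-1\right) \left(0 - V\right)}{3} = \frac{\left(-1\right) \left(- V\right)}{3} = \frac{V}{3}$)
$\left(19 + B{\left(3,f \right)}\right) \left(-30 + 25\right) \left(-162\right) = \left(19 + \frac{1}{3} \cdot 3\right) \left(-30 + 25\right) \left(-162\right) = \left(19 + 1\right) \left(-5\right) \left(-162\right) = 20 \left(-5\right) \left(-162\right) = \left(-100\right) \left(-162\right) = 16200$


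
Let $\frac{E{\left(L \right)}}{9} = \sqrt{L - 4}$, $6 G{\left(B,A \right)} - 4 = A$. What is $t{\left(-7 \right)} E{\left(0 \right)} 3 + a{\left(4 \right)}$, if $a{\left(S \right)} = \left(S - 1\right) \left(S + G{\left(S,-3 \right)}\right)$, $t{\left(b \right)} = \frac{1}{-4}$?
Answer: $\frac{25}{2} - \frac{27 i}{2} \approx 12.5 - 13.5 i$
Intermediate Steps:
$G{\left(B,A \right)} = \frac{2}{3} + \frac{A}{6}$
$t{\left(b \right)} = - \frac{1}{4}$
$a{\left(S \right)} = \left(-1 + S\right) \left(\frac{1}{6} + S\right)$ ($a{\left(S \right)} = \left(S - 1\right) \left(S + \left(\frac{2}{3} + \frac{1}{6} \left(-3\right)\right)\right) = \left(-1 + S\right) \left(S + \left(\frac{2}{3} - \frac{1}{2}\right)\right) = \left(-1 + S\right) \left(S + \frac{1}{6}\right) = \left(-1 + S\right) \left(\frac{1}{6} + S\right)$)
$E{\left(L \right)} = 9 \sqrt{-4 + L}$ ($E{\left(L \right)} = 9 \sqrt{L - 4} = 9 \sqrt{-4 + L}$)
$t{\left(-7 \right)} E{\left(0 \right)} 3 + a{\left(4 \right)} = - \frac{9 \sqrt{-4 + 0} \cdot 3}{4} - \left(\frac{7}{2} - 16\right) = - \frac{9 \sqrt{-4} \cdot 3}{4} - - \frac{25}{2} = - \frac{9 \cdot 2 i 3}{4} + \frac{25}{2} = - \frac{18 i 3}{4} + \frac{25}{2} = - \frac{54 i}{4} + \frac{25}{2} = - \frac{27 i}{2} + \frac{25}{2} = \frac{25}{2} - \frac{27 i}{2}$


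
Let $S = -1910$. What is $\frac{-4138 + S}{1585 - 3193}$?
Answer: $\frac{252}{67} \approx 3.7612$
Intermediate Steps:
$\frac{-4138 + S}{1585 - 3193} = \frac{-4138 - 1910}{1585 - 3193} = - \frac{6048}{-1608} = \left(-6048\right) \left(- \frac{1}{1608}\right) = \frac{252}{67}$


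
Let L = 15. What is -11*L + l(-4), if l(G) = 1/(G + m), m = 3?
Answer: -166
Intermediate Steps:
l(G) = 1/(3 + G) (l(G) = 1/(G + 3) = 1/(3 + G))
-11*L + l(-4) = -11*15 + 1/(3 - 4) = -165 + 1/(-1) = -165 - 1 = -166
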